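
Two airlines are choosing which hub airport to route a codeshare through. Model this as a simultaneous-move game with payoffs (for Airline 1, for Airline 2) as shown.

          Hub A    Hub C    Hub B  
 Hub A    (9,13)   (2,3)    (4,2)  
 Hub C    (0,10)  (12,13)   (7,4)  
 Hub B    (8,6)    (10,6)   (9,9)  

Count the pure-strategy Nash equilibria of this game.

Both Hub A: Airline 1 gets 9 (best alternative 8); Airline 2 gets 13 (best alternative 3). Neither deviates — NE.
Both Hub C: Airline 1 gets 12 (best alternative 10); Airline 2 gets 13 (best alternative 10). Neither deviates — NE.
Both Hub B: Airline 1 gets 9 (best alternative 7); Airline 2 gets 9 (best alternative 6). Neither deviates — NE.
(Hub A, Hub C) is not a NE: Airline 1 would switch to Hub C (12 > 2).
No other cell survives both best-response checks, so there are 3 pure NE.

3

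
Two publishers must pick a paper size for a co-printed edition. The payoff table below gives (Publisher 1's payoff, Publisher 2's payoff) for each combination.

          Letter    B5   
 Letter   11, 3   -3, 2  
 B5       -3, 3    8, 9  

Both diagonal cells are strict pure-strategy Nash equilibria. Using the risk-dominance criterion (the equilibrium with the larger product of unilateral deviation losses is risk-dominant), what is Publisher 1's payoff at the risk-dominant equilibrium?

8

At both Letter: Publisher 1 loses 11 − (-3) = 14 by deviating; Publisher 2 loses 3 − 2 = 1. Product = 14·1 = 14.
At both B5: Publisher 1 loses 8 − (-3) = 11 by deviating; Publisher 2 loses 9 − 3 = 6. Product = 11·6 = 66.
66 > 14, so both B5 is risk-dominant. Publisher 1's payoff there is 8.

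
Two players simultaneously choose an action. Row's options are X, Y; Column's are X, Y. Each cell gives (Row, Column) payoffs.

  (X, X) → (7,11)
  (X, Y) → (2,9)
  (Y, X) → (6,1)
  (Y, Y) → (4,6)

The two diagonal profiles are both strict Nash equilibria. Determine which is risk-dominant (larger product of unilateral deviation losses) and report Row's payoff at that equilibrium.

At both X: Row loses 7 − 6 = 1 by deviating; Column loses 11 − 9 = 2. Product = 1·2 = 2.
At both Y: Row loses 4 − 2 = 2 by deviating; Column loses 6 − 1 = 5. Product = 2·5 = 10.
10 > 2, so both Y is risk-dominant. Row's payoff there is 4.

4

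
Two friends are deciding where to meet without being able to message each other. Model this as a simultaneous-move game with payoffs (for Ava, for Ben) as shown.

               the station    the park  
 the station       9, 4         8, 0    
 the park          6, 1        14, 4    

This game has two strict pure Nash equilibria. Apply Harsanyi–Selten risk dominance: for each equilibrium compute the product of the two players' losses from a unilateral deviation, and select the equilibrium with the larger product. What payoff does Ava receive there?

14

At both the station: Ava loses 9 − 6 = 3 by deviating; Ben loses 4 − 0 = 4. Product = 3·4 = 12.
At both the park: Ava loses 14 − 8 = 6 by deviating; Ben loses 4 − 1 = 3. Product = 6·3 = 18.
18 > 12, so both the park is risk-dominant. Ava's payoff there is 14.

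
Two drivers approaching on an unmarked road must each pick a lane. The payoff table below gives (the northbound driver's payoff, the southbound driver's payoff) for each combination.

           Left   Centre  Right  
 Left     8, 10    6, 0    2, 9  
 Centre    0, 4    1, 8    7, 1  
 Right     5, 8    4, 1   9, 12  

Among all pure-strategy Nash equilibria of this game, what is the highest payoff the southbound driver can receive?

Both Left is a pure NE (the northbound driver: 8 ≥ 5; the southbound driver: 10 ≥ 9). The southbound driver gets 10.
Both Right is a pure NE (the northbound driver: 9 ≥ 7; the southbound driver: 12 ≥ 8). The southbound driver gets 12.
Every other cell has a profitable deviation for at least one player. Highest of {10, 12} is 12.

12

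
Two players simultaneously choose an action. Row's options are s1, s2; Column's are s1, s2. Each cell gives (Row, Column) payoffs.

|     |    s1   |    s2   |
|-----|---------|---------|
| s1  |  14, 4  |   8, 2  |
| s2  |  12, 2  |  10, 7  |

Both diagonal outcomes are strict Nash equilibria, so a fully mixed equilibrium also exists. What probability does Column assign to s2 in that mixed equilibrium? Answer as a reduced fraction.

1/2

Column's mix q on s1 must make Row indifferent between s1 and s2.
Row's payoff from s1: 14q + 8(1−q). From s2: 12q + 10(1−q).
Set equal: 2q = 2(1−q) → q = 2/4 = 1/2.
Probability on s2 is 1 − 1/2 = 1/2.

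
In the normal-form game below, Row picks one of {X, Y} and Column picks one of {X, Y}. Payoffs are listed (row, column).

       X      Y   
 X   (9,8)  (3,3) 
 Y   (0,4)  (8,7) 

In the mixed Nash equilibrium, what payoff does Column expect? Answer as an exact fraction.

11/2

Row mixes with probability p on X, chosen so Column is indifferent: 8p + 4(1−p) = 3p + 7(1−p) gives p = 3/8.
Column's expected payoff is 8·3/8 + 4·5/8 = 11/2.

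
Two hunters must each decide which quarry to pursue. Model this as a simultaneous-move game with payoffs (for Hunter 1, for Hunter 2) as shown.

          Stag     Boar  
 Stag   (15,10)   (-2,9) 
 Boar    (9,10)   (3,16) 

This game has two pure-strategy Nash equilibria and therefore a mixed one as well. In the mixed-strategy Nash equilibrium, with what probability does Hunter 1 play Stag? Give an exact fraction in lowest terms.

6/7

Hunter 1's mix p on Stag must make Hunter 2 indifferent between Stag and Boar.
Hunter 2's payoff from Stag: 10p + 10(1−p). From Boar: 9p + 16(1−p).
Set equal: 1p = 6(1−p) → p = 6/7.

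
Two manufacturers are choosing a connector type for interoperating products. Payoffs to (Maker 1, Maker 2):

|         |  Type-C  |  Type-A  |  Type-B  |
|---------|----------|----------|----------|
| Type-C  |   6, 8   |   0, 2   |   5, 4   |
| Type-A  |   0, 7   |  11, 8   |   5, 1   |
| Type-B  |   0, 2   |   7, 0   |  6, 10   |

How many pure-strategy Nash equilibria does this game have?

Both Type-C: Maker 1 gets 6 (best alternative 0); Maker 2 gets 8 (best alternative 4). Neither deviates — NE.
Both Type-A: Maker 1 gets 11 (best alternative 7); Maker 2 gets 8 (best alternative 7). Neither deviates — NE.
Both Type-B: Maker 1 gets 6 (best alternative 5); Maker 2 gets 10 (best alternative 2). Neither deviates — NE.
(Type-C, Type-A) is not a NE: Maker 1 would switch to Type-A (11 > 0).
No other cell survives both best-response checks, so there are 3 pure NE.

3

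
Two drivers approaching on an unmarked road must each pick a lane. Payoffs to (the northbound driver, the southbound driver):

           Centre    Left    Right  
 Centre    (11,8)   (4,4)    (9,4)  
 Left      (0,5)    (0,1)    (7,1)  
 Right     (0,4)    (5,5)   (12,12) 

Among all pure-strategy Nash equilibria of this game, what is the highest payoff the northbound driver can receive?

12

Both Centre is a pure NE (the northbound driver: 11 ≥ 0; the southbound driver: 8 ≥ 4). The northbound driver gets 11.
Both Right is a pure NE (the northbound driver: 12 ≥ 9; the southbound driver: 12 ≥ 5). The northbound driver gets 12.
Every other cell has a profitable deviation for at least one player. Highest of {11, 12} is 12.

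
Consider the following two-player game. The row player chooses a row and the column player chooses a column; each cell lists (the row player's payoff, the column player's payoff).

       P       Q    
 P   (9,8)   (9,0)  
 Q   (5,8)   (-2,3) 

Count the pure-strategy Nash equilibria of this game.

Both P: the row player gets 9 (best alternative 5); the column player gets 8 (best alternative 0). Neither deviates — NE.
Both Q is not a NE: the row player would switch to P (9 > -2).
No other cell survives both best-response checks, so there is 1 pure NE.

1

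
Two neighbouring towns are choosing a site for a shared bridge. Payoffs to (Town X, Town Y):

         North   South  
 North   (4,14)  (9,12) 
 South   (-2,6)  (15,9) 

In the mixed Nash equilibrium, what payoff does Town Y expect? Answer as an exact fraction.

Town X mixes with probability p on North, chosen so Town Y is indifferent: 14p + 6(1−p) = 12p + 9(1−p) gives p = 3/5.
Town Y's expected payoff is 14·3/5 + 6·2/5 = 54/5.

54/5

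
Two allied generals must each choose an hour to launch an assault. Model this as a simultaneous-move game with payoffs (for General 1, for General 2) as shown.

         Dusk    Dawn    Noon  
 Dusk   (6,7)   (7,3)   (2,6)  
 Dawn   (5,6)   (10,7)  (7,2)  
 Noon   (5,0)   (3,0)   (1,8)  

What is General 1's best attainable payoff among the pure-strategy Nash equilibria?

Both Dusk is a pure NE (General 1: 6 ≥ 5; General 2: 7 ≥ 6). General 1 gets 6.
Both Dawn is a pure NE (General 1: 10 ≥ 7; General 2: 7 ≥ 6). General 1 gets 10.
Every other cell has a profitable deviation for at least one player. Highest of {6, 10} is 10.

10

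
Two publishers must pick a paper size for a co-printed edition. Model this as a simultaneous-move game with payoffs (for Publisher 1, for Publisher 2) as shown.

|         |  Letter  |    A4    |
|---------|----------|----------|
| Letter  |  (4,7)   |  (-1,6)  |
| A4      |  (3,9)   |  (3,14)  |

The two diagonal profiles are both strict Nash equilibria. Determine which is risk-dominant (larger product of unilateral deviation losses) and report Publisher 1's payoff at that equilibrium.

3

At both Letter: Publisher 1 loses 4 − 3 = 1 by deviating; Publisher 2 loses 7 − 6 = 1. Product = 1·1 = 1.
At both A4: Publisher 1 loses 3 − (-1) = 4 by deviating; Publisher 2 loses 14 − 9 = 5. Product = 4·5 = 20.
20 > 1, so both A4 is risk-dominant. Publisher 1's payoff there is 3.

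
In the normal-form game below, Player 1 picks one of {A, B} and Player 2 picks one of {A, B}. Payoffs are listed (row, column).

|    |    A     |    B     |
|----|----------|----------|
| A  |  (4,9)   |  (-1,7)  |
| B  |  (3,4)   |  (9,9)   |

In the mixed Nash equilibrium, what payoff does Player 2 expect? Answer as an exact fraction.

Player 1 mixes with probability p on A, chosen so Player 2 is indifferent: 9p + 4(1−p) = 7p + 9(1−p) gives p = 5/7.
Player 2's expected payoff is 9·5/7 + 4·2/7 = 53/7.

53/7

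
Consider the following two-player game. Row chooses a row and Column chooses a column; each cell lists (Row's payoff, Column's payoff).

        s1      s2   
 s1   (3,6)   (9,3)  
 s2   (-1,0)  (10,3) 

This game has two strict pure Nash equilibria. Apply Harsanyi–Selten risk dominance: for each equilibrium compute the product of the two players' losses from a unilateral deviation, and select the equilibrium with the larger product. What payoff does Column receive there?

At both s1: Row loses 3 − (-1) = 4 by deviating; Column loses 6 − 3 = 3. Product = 4·3 = 12.
At both s2: Row loses 10 − 9 = 1 by deviating; Column loses 3 − 0 = 3. Product = 1·3 = 3.
12 > 3, so both s1 is risk-dominant. Column's payoff there is 6.

6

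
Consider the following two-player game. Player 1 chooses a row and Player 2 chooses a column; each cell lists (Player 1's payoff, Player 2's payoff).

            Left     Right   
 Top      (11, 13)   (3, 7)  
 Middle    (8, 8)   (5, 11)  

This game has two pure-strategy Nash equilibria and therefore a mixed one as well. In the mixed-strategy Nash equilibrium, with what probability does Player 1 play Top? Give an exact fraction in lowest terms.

1/3

Player 1's mix p on Top must make Player 2 indifferent between Left and Right.
Player 2's payoff from Left: 13p + 8(1−p). From Right: 7p + 11(1−p).
Set equal: 6p = 3(1−p) → p = 3/9 = 1/3.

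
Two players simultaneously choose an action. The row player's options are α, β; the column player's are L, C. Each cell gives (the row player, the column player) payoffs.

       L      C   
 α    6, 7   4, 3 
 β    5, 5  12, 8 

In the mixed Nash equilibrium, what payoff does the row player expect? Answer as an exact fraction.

The column player mixes with probability q on L, chosen so the row player is indifferent: 6q + 4(1−q) = 5q + 12(1−q) gives q = 8/9.
The row player's expected payoff (from either row, since indifferent) is 6·8/9 + 4·1/9 = 52/9.

52/9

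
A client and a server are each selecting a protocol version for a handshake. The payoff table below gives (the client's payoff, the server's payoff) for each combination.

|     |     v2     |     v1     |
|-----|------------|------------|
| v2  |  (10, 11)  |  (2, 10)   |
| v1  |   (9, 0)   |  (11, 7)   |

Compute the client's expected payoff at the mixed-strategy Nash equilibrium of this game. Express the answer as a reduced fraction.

The server mixes with probability q on v2, chosen so the client is indifferent: 10q + 2(1−q) = 9q + 11(1−q) gives q = 9/10.
The client's expected payoff (from either row, since indifferent) is 10·9/10 + 2·1/10 = 46/5.

46/5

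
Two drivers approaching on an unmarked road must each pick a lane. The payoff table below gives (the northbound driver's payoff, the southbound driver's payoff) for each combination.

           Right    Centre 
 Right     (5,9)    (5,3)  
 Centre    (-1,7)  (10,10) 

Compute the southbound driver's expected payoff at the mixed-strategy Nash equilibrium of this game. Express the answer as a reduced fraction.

23/3

The northbound driver mixes with probability p on Right, chosen so the southbound driver is indifferent: 9p + 7(1−p) = 3p + 10(1−p) gives p = 1/3.
The southbound driver's expected payoff is 9·1/3 + 7·2/3 = 23/3.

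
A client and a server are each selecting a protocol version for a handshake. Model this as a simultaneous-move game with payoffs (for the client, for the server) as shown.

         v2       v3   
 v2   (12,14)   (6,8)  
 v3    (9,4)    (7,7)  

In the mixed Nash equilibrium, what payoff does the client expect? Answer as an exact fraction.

15/2

The server mixes with probability q on v2, chosen so the client is indifferent: 12q + 6(1−q) = 9q + 7(1−q) gives q = 1/4.
The client's expected payoff (from either row, since indifferent) is 12·1/4 + 6·3/4 = 15/2.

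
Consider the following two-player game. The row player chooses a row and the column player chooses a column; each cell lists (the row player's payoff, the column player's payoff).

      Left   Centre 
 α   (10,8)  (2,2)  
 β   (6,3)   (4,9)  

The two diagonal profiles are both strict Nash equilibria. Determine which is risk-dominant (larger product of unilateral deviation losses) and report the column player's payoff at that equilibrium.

8

At (α, Left): the row player loses 10 − 6 = 4 by deviating; the column player loses 8 − 2 = 6. Product = 4·6 = 24.
At (β, Centre): the row player loses 4 − 2 = 2 by deviating; the column player loses 9 − 3 = 6. Product = 2·6 = 12.
24 > 12, so (α, Left) is risk-dominant. The column player's payoff there is 8.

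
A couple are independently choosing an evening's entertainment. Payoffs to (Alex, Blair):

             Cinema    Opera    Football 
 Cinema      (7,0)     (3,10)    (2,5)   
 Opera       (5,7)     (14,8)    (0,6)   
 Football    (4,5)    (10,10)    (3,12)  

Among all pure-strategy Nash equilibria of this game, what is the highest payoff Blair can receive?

Both Opera is a pure NE (Alex: 14 ≥ 10; Blair: 8 ≥ 7). Blair gets 8.
Both Football is a pure NE (Alex: 3 ≥ 2; Blair: 12 ≥ 10). Blair gets 12.
Every other cell has a profitable deviation for at least one player. Highest of {8, 12} is 12.

12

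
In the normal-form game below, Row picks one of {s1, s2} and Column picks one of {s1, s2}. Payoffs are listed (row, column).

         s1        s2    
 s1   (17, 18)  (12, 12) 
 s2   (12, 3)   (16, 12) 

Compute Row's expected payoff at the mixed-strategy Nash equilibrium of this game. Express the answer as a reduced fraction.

128/9

Column mixes with probability q on s1, chosen so Row is indifferent: 17q + 12(1−q) = 12q + 16(1−q) gives q = 4/9.
Row's expected payoff (from either row, since indifferent) is 17·4/9 + 12·5/9 = 128/9.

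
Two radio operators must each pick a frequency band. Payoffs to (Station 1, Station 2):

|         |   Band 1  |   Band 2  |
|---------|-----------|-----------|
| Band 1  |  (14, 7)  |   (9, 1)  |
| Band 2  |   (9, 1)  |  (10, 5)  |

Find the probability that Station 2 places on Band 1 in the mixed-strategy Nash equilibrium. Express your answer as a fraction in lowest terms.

Station 2's mix q on Band 1 must make Station 1 indifferent between Band 1 and Band 2.
Station 1's payoff from Band 1: 14q + 9(1−q). From Band 2: 9q + 10(1−q).
Set equal: 5q = 1(1−q) → q = 1/6.

1/6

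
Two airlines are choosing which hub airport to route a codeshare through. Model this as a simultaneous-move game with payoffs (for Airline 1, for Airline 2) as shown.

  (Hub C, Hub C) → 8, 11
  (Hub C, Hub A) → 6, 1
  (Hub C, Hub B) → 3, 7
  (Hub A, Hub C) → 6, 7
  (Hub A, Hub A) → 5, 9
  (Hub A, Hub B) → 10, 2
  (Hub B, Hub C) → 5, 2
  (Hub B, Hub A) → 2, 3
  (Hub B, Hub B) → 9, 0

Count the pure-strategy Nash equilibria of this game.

1

Both Hub C: Airline 1 gets 8 (best alternative 6); Airline 2 gets 11 (best alternative 7). Neither deviates — NE.
Both Hub A is not a NE: Airline 1 would switch to Hub C (6 > 5).
No other cell survives both best-response checks, so there is 1 pure NE.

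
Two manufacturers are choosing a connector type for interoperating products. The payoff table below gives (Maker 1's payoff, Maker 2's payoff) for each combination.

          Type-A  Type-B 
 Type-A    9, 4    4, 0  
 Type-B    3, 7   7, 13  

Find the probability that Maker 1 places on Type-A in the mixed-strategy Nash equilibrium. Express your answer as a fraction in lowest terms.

Maker 1's mix p on Type-A must make Maker 2 indifferent between Type-A and Type-B.
Maker 2's payoff from Type-A: 4p + 7(1−p). From Type-B: 0p + 13(1−p).
Set equal: 4p = 6(1−p) → p = 6/10 = 3/5.

3/5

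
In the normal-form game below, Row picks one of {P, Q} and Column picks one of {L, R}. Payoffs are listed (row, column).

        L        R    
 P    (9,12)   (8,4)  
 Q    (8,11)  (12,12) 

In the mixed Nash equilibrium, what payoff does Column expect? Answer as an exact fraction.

100/9

Row mixes with probability p on P, chosen so Column is indifferent: 12p + 11(1−p) = 4p + 12(1−p) gives p = 1/9.
Column's expected payoff is 12·1/9 + 11·8/9 = 100/9.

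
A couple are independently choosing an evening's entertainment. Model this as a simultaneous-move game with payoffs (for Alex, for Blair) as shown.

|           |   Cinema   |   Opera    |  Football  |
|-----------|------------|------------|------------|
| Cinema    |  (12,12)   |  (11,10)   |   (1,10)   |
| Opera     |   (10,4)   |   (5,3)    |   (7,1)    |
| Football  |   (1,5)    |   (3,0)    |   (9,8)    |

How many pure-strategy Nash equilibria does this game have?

Both Cinema: Alex gets 12 (best alternative 10); Blair gets 12 (best alternative 10). Neither deviates — NE.
Both Football: Alex gets 9 (best alternative 7); Blair gets 8 (best alternative 5). Neither deviates — NE.
Both Opera is not a NE: Alex would switch to Cinema (11 > 5).
No other cell survives both best-response checks, so there are 2 pure NE.

2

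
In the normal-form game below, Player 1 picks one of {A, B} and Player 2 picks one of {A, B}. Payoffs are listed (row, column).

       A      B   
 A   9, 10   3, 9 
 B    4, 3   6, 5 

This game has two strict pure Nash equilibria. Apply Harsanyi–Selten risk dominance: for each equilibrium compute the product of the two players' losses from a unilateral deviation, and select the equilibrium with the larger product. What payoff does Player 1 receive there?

At both A: Player 1 loses 9 − 4 = 5 by deviating; Player 2 loses 10 − 9 = 1. Product = 5·1 = 5.
At both B: Player 1 loses 6 − 3 = 3 by deviating; Player 2 loses 5 − 3 = 2. Product = 3·2 = 6.
6 > 5, so both B is risk-dominant. Player 1's payoff there is 6.

6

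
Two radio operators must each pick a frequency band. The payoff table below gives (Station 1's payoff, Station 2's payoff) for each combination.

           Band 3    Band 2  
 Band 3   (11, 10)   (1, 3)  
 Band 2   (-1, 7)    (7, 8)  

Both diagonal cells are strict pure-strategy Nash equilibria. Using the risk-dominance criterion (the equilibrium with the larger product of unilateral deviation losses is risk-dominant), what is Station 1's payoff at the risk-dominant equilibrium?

11

At both Band 3: Station 1 loses 11 − (-1) = 12 by deviating; Station 2 loses 10 − 3 = 7. Product = 12·7 = 84.
At both Band 2: Station 1 loses 7 − 1 = 6 by deviating; Station 2 loses 8 − 7 = 1. Product = 6·1 = 6.
84 > 6, so both Band 3 is risk-dominant. Station 1's payoff there is 11.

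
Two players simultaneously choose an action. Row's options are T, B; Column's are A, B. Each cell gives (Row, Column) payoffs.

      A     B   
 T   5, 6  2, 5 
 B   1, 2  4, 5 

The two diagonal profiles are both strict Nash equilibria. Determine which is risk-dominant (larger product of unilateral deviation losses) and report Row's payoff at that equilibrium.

At (T, A): Row loses 5 − 1 = 4 by deviating; Column loses 6 − 5 = 1. Product = 4·1 = 4.
At (B, B): Row loses 4 − 2 = 2 by deviating; Column loses 5 − 2 = 3. Product = 2·3 = 6.
6 > 4, so (B, B) is risk-dominant. Row's payoff there is 4.

4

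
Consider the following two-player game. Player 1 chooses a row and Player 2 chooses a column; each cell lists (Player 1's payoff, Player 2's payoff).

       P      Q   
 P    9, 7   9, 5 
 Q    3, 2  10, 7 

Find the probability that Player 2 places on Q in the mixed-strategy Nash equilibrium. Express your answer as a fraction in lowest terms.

6/7

Player 2's mix q on P must make Player 1 indifferent between P and Q.
Player 1's payoff from P: 9q + 9(1−q). From Q: 3q + 10(1−q).
Set equal: 6q = 1(1−q) → q = 1/7.
Probability on Q is 1 − 1/7 = 6/7.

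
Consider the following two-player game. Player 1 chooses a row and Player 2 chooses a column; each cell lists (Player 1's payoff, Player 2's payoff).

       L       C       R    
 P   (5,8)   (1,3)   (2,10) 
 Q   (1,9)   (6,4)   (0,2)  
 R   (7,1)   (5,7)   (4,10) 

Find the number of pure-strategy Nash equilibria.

1

(R, R): Player 1 gets 4 (best alternative 2); Player 2 gets 10 (best alternative 7). Neither deviates — NE.
(P, L) is not a NE: Player 1 would switch to R (7 > 5).
No other cell survives both best-response checks, so there is 1 pure NE.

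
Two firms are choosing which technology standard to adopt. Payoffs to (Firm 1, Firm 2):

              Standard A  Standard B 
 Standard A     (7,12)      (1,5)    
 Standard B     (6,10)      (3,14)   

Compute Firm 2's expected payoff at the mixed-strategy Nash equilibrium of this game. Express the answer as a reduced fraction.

Firm 1 mixes with probability p on Standard A, chosen so Firm 2 is indifferent: 12p + 10(1−p) = 5p + 14(1−p) gives p = 4/11.
Firm 2's expected payoff is 12·4/11 + 10·7/11 = 118/11.

118/11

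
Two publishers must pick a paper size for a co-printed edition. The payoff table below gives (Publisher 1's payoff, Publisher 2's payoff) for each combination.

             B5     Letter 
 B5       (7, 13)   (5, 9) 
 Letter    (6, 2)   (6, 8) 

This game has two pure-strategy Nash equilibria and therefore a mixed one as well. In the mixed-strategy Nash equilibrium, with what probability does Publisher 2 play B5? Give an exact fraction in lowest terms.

Publisher 2's mix q on B5 must make Publisher 1 indifferent between B5 and Letter.
Publisher 1's payoff from B5: 7q + 5(1−q). From Letter: 6q + 6(1−q).
Set equal: 1q = 1(1−q) → q = 1/2.

1/2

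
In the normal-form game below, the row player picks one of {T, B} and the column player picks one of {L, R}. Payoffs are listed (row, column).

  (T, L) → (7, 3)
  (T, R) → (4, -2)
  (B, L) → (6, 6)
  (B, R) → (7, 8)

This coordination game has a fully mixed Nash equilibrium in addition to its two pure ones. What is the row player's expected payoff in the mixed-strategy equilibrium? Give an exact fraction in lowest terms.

25/4

The column player mixes with probability q on L, chosen so the row player is indifferent: 7q + 4(1−q) = 6q + 7(1−q) gives q = 3/4.
The row player's expected payoff (from either row, since indifferent) is 7·3/4 + 4·1/4 = 25/4.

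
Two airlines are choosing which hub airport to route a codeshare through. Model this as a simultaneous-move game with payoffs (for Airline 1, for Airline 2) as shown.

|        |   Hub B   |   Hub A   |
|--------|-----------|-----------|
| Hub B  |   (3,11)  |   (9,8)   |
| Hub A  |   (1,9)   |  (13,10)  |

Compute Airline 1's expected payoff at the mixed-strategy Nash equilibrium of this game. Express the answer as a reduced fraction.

Airline 2 mixes with probability q on Hub B, chosen so Airline 1 is indifferent: 3q + 9(1−q) = 1q + 13(1−q) gives q = 2/3.
Airline 1's expected payoff (from either row, since indifferent) is 3·2/3 + 9·1/3 = 5.

5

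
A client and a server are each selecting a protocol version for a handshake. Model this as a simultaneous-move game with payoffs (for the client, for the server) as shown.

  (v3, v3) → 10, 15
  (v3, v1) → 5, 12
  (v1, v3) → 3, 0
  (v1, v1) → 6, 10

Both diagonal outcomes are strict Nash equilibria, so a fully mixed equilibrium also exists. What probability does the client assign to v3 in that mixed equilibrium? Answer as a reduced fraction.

10/13

The client's mix p on v3 must make the server indifferent between v3 and v1.
The server's payoff from v3: 15p + 0(1−p). From v1: 12p + 10(1−p).
Set equal: 3p = 10(1−p) → p = 10/13.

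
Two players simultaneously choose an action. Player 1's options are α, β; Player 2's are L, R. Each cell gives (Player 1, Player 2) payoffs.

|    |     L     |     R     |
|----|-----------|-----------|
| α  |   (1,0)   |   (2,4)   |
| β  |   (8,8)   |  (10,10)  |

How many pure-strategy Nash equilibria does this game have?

(β, R): Player 1 gets 10 (best alternative 2); Player 2 gets 10 (best alternative 8). Neither deviates — NE.
(α, L) is not a NE: Player 1 would switch to β (8 > 1).
No other cell survives both best-response checks, so there is 1 pure NE.

1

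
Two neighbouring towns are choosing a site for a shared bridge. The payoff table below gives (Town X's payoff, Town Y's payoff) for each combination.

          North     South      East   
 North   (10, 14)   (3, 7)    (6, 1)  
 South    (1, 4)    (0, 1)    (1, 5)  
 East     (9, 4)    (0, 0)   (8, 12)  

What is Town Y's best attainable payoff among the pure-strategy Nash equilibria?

Both North is a pure NE (Town X: 10 ≥ 9; Town Y: 14 ≥ 7). Town Y gets 14.
Both East is a pure NE (Town X: 8 ≥ 6; Town Y: 12 ≥ 4). Town Y gets 12.
Every other cell has a profitable deviation for at least one player. Highest of {14, 12} is 14.

14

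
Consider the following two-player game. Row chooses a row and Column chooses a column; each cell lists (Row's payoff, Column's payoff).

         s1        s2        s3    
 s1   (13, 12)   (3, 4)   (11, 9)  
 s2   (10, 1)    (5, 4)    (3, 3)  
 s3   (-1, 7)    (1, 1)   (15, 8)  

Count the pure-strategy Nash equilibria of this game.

3

Both s1: Row gets 13 (best alternative 10); Column gets 12 (best alternative 9). Neither deviates — NE.
Both s2: Row gets 5 (best alternative 3); Column gets 4 (best alternative 3). Neither deviates — NE.
Both s3: Row gets 15 (best alternative 11); Column gets 8 (best alternative 7). Neither deviates — NE.
(s1, s2) is not a NE: Row would switch to s2 (5 > 3).
No other cell survives both best-response checks, so there are 3 pure NE.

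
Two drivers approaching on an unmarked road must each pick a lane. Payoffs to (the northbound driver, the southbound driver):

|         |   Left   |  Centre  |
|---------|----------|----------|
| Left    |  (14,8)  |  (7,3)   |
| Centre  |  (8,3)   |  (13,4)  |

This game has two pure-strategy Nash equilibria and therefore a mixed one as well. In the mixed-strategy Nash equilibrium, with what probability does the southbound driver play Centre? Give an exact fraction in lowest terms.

The southbound driver's mix q on Left must make the northbound driver indifferent between Left and Centre.
The northbound driver's payoff from Left: 14q + 7(1−q). From Centre: 8q + 13(1−q).
Set equal: 6q = 6(1−q) → q = 6/12 = 1/2.
Probability on Centre is 1 − 1/2 = 1/2.

1/2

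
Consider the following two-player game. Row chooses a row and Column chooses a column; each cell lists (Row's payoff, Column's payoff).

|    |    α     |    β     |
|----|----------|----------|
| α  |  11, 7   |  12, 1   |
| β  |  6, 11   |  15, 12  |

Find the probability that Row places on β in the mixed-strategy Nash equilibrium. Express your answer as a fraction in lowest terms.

6/7

Row's mix p on α must make Column indifferent between α and β.
Column's payoff from α: 7p + 11(1−p). From β: 1p + 12(1−p).
Set equal: 6p = 1(1−p) → p = 1/7.
Probability on β is 1 − 1/7 = 6/7.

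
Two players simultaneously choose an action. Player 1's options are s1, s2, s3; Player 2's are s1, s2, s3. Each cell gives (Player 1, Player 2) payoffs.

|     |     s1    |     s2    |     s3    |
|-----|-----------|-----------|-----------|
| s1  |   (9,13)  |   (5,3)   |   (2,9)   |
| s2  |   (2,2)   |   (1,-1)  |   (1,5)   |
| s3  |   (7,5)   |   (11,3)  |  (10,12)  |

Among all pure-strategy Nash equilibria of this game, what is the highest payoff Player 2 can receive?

Both s1 is a pure NE (Player 1: 9 ≥ 7; Player 2: 13 ≥ 9). Player 2 gets 13.
Both s3 is a pure NE (Player 1: 10 ≥ 2; Player 2: 12 ≥ 5). Player 2 gets 12.
Every other cell has a profitable deviation for at least one player. Highest of {13, 12} is 13.

13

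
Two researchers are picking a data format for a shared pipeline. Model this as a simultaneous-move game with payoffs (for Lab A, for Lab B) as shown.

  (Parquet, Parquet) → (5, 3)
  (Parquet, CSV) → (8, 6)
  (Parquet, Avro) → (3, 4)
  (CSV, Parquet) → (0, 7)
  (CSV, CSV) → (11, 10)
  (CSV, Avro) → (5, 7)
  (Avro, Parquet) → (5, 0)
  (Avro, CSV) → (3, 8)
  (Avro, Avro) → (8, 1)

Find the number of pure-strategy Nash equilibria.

Both CSV: Lab A gets 11 (best alternative 8); Lab B gets 10 (best alternative 7). Neither deviates — NE.
Both Avro is not a NE: Lab B would switch to CSV (8 > 1).
No other cell survives both best-response checks, so there is 1 pure NE.

1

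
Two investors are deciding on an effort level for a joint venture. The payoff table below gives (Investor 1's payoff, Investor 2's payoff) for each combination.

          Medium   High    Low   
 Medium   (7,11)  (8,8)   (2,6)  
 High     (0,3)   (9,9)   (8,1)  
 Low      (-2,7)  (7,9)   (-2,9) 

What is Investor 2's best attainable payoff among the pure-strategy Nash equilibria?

11

Both Medium is a pure NE (Investor 1: 7 ≥ 0; Investor 2: 11 ≥ 8). Investor 2 gets 11.
Both High is a pure NE (Investor 1: 9 ≥ 8; Investor 2: 9 ≥ 3). Investor 2 gets 9.
Every other cell has a profitable deviation for at least one player. Highest of {11, 9} is 11.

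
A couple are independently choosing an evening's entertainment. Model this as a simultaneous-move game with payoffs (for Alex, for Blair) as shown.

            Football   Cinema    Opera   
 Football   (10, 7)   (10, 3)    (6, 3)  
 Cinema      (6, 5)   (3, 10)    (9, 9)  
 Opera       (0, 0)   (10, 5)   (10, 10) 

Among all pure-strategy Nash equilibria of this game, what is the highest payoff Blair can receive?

10

Both Football is a pure NE (Alex: 10 ≥ 6; Blair: 7 ≥ 3). Blair gets 7.
Both Opera is a pure NE (Alex: 10 ≥ 9; Blair: 10 ≥ 5). Blair gets 10.
Every other cell has a profitable deviation for at least one player. Highest of {7, 10} is 10.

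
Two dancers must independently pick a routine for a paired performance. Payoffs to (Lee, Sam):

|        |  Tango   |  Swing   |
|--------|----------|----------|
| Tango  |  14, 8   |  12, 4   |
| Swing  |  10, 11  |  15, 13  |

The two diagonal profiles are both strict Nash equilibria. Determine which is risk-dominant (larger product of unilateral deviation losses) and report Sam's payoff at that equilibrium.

8

At both Tango: Lee loses 14 − 10 = 4 by deviating; Sam loses 8 − 4 = 4. Product = 4·4 = 16.
At both Swing: Lee loses 15 − 12 = 3 by deviating; Sam loses 13 − 11 = 2. Product = 3·2 = 6.
16 > 6, so both Tango is risk-dominant. Sam's payoff there is 8.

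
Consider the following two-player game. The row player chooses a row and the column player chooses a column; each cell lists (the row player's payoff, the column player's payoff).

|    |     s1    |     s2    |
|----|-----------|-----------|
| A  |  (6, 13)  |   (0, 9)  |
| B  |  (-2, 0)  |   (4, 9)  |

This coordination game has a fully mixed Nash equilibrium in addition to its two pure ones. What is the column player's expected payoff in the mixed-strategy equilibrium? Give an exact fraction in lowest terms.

The row player mixes with probability p on A, chosen so the column player is indifferent: 13p + 0(1−p) = 9p + 9(1−p) gives p = 9/13.
The column player's expected payoff is 13·9/13 + 0·4/13 = 9.

9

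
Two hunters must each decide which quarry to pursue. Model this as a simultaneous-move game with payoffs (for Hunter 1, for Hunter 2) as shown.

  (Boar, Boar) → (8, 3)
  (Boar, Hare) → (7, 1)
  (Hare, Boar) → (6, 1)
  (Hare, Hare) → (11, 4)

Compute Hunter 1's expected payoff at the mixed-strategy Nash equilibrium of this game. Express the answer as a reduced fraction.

23/3

Hunter 2 mixes with probability q on Boar, chosen so Hunter 1 is indifferent: 8q + 7(1−q) = 6q + 11(1−q) gives q = 2/3.
Hunter 1's expected payoff (from either row, since indifferent) is 8·2/3 + 7·1/3 = 23/3.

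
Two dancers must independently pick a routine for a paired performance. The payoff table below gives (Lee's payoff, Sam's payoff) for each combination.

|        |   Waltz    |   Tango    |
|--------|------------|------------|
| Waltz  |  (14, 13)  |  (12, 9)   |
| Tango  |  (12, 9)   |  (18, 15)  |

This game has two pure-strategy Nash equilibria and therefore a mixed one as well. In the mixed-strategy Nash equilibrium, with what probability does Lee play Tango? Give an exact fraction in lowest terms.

Lee's mix p on Waltz must make Sam indifferent between Waltz and Tango.
Sam's payoff from Waltz: 13p + 9(1−p). From Tango: 9p + 15(1−p).
Set equal: 4p = 6(1−p) → p = 6/10 = 3/5.
Probability on Tango is 1 − 3/5 = 2/5.

2/5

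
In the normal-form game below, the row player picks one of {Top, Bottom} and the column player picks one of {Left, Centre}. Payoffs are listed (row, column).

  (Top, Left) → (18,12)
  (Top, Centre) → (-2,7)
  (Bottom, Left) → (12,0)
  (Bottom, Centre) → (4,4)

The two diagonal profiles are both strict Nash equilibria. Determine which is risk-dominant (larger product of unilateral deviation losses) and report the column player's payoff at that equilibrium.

At (Top, Left): the row player loses 18 − 12 = 6 by deviating; the column player loses 12 − 7 = 5. Product = 6·5 = 30.
At (Bottom, Centre): the row player loses 4 − (-2) = 6 by deviating; the column player loses 4 − 0 = 4. Product = 6·4 = 24.
30 > 24, so (Top, Left) is risk-dominant. The column player's payoff there is 12.

12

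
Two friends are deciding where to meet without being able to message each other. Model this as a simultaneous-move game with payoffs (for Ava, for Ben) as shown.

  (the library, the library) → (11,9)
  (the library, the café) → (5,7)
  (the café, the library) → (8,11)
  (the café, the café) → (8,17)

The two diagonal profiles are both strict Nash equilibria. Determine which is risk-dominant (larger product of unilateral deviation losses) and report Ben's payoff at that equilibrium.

17

At both the library: Ava loses 11 − 8 = 3 by deviating; Ben loses 9 − 7 = 2. Product = 3·2 = 6.
At both the café: Ava loses 8 − 5 = 3 by deviating; Ben loses 17 − 11 = 6. Product = 3·6 = 18.
18 > 6, so both the café is risk-dominant. Ben's payoff there is 17.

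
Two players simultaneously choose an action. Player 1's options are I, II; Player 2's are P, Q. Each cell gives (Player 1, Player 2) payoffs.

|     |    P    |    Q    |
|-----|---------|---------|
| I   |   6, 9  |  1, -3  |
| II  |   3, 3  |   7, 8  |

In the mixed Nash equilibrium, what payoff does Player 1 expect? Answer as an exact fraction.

Player 2 mixes with probability q on P, chosen so Player 1 is indifferent: 6q + 1(1−q) = 3q + 7(1−q) gives q = 2/3.
Player 1's expected payoff (from either row, since indifferent) is 6·2/3 + 1·1/3 = 13/3.

13/3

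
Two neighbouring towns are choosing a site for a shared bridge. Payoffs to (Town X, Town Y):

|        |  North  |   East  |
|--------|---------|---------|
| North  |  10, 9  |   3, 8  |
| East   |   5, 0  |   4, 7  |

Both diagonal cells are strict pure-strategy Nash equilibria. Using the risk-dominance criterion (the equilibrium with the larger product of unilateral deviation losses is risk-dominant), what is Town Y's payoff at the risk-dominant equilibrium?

7

At both North: Town X loses 10 − 5 = 5 by deviating; Town Y loses 9 − 8 = 1. Product = 5·1 = 5.
At both East: Town X loses 4 − 3 = 1 by deviating; Town Y loses 7 − 0 = 7. Product = 1·7 = 7.
7 > 5, so both East is risk-dominant. Town Y's payoff there is 7.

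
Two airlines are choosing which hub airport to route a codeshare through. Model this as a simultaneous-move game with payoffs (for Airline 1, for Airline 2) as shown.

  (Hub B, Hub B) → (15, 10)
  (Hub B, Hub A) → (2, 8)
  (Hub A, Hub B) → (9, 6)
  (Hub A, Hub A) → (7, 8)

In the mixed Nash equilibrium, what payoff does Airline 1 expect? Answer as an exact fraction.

Airline 2 mixes with probability q on Hub B, chosen so Airline 1 is indifferent: 15q + 2(1−q) = 9q + 7(1−q) gives q = 5/11.
Airline 1's expected payoff (from either row, since indifferent) is 15·5/11 + 2·6/11 = 87/11.

87/11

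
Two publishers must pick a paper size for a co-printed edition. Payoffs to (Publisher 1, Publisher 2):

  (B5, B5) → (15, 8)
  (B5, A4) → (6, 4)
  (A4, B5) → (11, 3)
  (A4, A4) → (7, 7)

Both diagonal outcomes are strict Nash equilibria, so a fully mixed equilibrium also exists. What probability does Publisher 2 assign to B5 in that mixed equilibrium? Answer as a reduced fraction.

Publisher 2's mix q on B5 must make Publisher 1 indifferent between B5 and A4.
Publisher 1's payoff from B5: 15q + 6(1−q). From A4: 11q + 7(1−q).
Set equal: 4q = 1(1−q) → q = 1/5.

1/5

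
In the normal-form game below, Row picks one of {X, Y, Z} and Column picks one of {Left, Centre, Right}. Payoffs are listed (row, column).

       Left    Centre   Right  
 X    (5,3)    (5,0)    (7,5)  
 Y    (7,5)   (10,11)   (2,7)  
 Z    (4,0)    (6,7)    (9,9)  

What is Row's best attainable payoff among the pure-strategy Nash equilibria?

(Y, Centre) is a pure NE (Row: 10 ≥ 6; Column: 11 ≥ 7). Row gets 10.
(Z, Right) is a pure NE (Row: 9 ≥ 7; Column: 9 ≥ 7). Row gets 9.
Every other cell has a profitable deviation for at least one player. Highest of {10, 9} is 10.

10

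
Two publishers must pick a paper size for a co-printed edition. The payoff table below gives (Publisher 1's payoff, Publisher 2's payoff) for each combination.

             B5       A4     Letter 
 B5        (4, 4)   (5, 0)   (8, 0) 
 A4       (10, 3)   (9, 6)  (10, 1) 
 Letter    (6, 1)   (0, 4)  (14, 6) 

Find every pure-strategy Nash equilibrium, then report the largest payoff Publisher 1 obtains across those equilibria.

Both A4 is a pure NE (Publisher 1: 9 ≥ 5; Publisher 2: 6 ≥ 3). Publisher 1 gets 9.
Both Letter is a pure NE (Publisher 1: 14 ≥ 10; Publisher 2: 6 ≥ 4). Publisher 1 gets 14.
Every other cell has a profitable deviation for at least one player. Highest of {9, 14} is 14.

14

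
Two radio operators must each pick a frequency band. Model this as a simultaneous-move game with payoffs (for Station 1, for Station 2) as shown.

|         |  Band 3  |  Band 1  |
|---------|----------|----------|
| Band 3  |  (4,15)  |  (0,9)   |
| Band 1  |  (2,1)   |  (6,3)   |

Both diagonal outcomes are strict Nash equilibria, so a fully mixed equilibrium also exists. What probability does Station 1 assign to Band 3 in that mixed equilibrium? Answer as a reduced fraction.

Station 1's mix p on Band 3 must make Station 2 indifferent between Band 3 and Band 1.
Station 2's payoff from Band 3: 15p + 1(1−p). From Band 1: 9p + 3(1−p).
Set equal: 6p = 2(1−p) → p = 2/8 = 1/4.

1/4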